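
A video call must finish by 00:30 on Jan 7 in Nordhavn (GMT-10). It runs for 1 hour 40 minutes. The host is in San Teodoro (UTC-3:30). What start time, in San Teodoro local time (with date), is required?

Target end time in UTC: 00:30 + 10:00 = 10:30 on Jan 7.
Subtract 1 hour and 40 minutes → start 08:50 UTC on Jan 7.
San Teodoro is UTC−3:30: 08:50 − 3:30 = 05:20 on Jan 7.

05:20 on January 7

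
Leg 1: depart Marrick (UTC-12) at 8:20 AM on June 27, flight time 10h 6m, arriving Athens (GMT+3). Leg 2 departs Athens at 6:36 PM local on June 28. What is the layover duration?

9 hours 10 minutes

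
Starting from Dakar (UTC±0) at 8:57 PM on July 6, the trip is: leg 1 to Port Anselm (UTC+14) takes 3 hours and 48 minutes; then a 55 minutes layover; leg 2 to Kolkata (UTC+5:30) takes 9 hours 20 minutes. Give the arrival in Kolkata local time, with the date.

Dakar is at UTC+0, so departure is already 8:57 PM UTC on Jul 6.
Add 3 hours 48 minutes leg 1 → 12:45 AM UTC (Jul 7).
Add 55 minutes layover in Port Anselm → 1:40 AM UTC.
Add 9 hours and 20 minutes leg 2 → 11:00 AM UTC.
Kolkata is UTC+5:30, so local arrival = 11:00 AM + 5:30 = 4:30 PM on Jul 7.

4:30 PM on July 7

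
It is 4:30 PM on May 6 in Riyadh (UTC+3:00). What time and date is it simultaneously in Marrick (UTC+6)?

Marrick is 3:00 ahead of Riyadh.
Shift by the zone difference: 4:30 PM + 3:00 = 7:30 PM on May 6 in Marrick.

7:30 PM on May 6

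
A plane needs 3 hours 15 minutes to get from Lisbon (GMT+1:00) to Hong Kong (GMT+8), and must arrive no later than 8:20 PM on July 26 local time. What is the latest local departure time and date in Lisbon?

10:05 AM on July 26

Target arrival in UTC: 8:20 PM − 8:00 = 12:20 PM on Jul 26.
Subtract 3 hours 15 minutes → departure 9:05 AM UTC on Jul 26.
Lisbon is UTC+1:00: 9:05 AM + 1:00 = 10:05 AM on Jul 26.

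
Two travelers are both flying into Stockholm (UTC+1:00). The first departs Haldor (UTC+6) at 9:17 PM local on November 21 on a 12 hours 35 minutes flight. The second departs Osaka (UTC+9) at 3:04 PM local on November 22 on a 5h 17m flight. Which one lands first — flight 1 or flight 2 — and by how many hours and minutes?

Flight 1 in UTC: 9:17 PM − 6:00 = 3:17 PM on Nov 21.
+12 hours 35 minutes → arrive 3:52 AM UTC on Nov 22.
Flight 2 in UTC: 3:04 PM − 9:00 = 6:04 AM on Nov 22.
+5 hours 17 minutes → arrive 11:21 AM UTC on Nov 22.
Flight 1 lands earlier by 7 hours 29 minutes.

the first, by 7 hours 29 minutes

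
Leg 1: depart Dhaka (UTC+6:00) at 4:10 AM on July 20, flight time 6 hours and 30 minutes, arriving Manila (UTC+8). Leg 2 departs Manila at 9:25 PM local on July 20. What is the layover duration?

Convert departure to UTC: 4:10 AM − 6:00 = 10:10 PM UTC on Jul 19.
Add 6 hours and 30 minutes flight time → 4:40 AM UTC (Jul 20).
Manila is UTC+8:00, so local arrival = 4:40 AM + 8:00 = 12:40 PM on Jul 20.
Layover = 9:25 PM − 12:40 PM = 8 hours 45 minutes.

8 hours 45 minutes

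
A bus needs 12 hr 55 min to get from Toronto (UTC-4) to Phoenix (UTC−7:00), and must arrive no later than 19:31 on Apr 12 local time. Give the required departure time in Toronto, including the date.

Target arrival in UTC: 19:31 + 7:00 = 02:31 on Apr 13.
Subtract 12 hours and 55 minutes → departure 13:36 UTC on Apr 12.
Toronto is UTC−4:00: 13:36 − 4:00 = 09:36 on Apr 12.

09:36 on April 12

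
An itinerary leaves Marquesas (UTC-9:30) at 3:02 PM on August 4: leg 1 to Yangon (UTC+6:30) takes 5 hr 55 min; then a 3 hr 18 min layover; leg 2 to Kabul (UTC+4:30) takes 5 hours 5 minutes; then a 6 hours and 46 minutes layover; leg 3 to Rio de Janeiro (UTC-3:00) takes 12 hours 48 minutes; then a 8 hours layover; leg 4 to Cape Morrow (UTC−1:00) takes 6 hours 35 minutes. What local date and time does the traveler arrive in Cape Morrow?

Convert departure to UTC: 3:02 PM + 9:30 = 12:32 AM UTC on Aug 5.
Add 5 hours and 55 minutes leg 1 → 6:27 AM UTC.
Add 3 hours 18 minutes layover in Yangon → 9:45 AM UTC.
Add 5 hours 5 minutes leg 2 → 2:50 PM UTC.
Add 6 hours and 46 minutes layover in Kabul → 9:36 PM UTC.
Add 12 hours and 48 minutes leg 3 → 10:24 AM UTC (Aug 6).
Add 8 hours layover in Rio de Janeiro → 6:24 PM UTC.
Add 6 hours and 35 minutes leg 4 → 12:59 AM UTC (Aug 7).
Cape Morrow is UTC−1:00, so local arrival = 12:59 AM − 1:00 = 11:59 PM on Aug 6.

11:59 PM on August 6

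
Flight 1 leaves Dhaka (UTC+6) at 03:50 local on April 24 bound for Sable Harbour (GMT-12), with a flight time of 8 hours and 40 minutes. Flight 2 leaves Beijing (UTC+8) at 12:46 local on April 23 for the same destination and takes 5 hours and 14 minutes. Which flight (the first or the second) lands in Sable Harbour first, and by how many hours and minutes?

the second, by 20 hours 30 minutes

Flight 1 in UTC: 03:50 − 6:00 = 21:50 on Apr 23.
+8 hours 40 minutes → arrive 06:30 UTC on Apr 24.
Flight 2 in UTC: 12:46 − 8:00 = 04:46 on Apr 23.
+5 hours and 14 minutes → arrive 10:00 UTC on Apr 23.
Flight 2 lands earlier by 20 hours 30 minutes.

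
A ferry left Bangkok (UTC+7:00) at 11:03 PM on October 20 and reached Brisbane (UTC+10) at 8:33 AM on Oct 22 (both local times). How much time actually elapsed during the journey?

30 hours 30 minutes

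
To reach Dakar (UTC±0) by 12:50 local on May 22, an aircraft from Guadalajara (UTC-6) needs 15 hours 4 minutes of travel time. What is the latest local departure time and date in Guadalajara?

15:46 on May 21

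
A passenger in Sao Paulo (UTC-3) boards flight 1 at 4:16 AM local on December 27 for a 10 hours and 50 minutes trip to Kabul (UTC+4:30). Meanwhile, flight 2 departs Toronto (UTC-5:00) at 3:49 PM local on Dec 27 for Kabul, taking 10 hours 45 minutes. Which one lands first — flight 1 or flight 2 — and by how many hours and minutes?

Flight 1 in UTC: 4:16 AM + 3:00 = 7:16 AM on Dec 27.
+10 hours and 50 minutes → arrive 6:06 PM UTC on Dec 27.
Flight 2 in UTC: 3:49 PM + 5:00 = 8:49 PM on Dec 27.
+10 hours 45 minutes → arrive 7:34 AM UTC on Dec 28.
Flight 1 lands earlier by 13 hours 28 minutes.

the first, by 13 hours 28 minutes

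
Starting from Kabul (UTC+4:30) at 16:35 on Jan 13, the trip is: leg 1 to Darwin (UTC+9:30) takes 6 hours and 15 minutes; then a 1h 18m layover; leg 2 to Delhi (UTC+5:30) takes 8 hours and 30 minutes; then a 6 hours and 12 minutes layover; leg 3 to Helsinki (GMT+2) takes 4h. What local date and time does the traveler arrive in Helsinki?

16:20 on January 14

Convert departure to UTC: 16:35 − 4:30 = 12:05 UTC on Jan 13.
Add 6 hours 15 minutes leg 1 → 18:20 UTC.
Add 1 hour and 18 minutes layover in Darwin → 19:38 UTC.
Add 8 hours and 30 minutes leg 2 → 04:08 UTC (Jan 14).
Add 6 hours 12 minutes layover in Delhi → 10:20 UTC.
Add 4 hours leg 3 → 14:20 UTC.
Helsinki is UTC+2:00, so local arrival = 14:20 + 2:00 = 16:20 on Jan 14.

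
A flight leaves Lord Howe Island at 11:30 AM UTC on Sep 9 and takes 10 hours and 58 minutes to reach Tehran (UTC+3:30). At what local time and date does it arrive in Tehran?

Departure is given in UTC: 11:30 AM on Sep 9.
Add 10 hours 58 minutes → 10:28 PM UTC.
Tehran is UTC+3:30: 10:28 PM + 3:30 = 1:58 AM on Sep 10.

1:58 AM on September 10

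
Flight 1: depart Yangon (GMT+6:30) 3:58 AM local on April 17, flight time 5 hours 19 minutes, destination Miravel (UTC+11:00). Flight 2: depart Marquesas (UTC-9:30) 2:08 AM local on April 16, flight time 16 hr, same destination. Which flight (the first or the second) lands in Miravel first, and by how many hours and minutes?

Flight 1 in UTC: 3:58 AM − 6:30 = 9:28 PM on Apr 16.
+5 hours 19 minutes → arrive 2:47 AM UTC on Apr 17.
Flight 2 in UTC: 2:08 AM + 9:30 = 11:38 AM on Apr 16.
+16 hours → arrive 3:38 AM UTC on Apr 17.
Flight 1 lands earlier by 51 minutes.

the first, by 51 minutes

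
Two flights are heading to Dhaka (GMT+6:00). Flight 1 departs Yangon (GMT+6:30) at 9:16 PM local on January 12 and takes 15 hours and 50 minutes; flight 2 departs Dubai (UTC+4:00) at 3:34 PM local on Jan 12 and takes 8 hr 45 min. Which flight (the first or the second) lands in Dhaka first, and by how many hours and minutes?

the second, by 10 hours 17 minutes

Flight 1 in UTC: 9:16 PM − 6:30 = 2:46 PM on Jan 12.
+15 hours 50 minutes → arrive 6:36 AM UTC on Jan 13.
Flight 2 in UTC: 3:34 PM − 4:00 = 11:34 AM on Jan 12.
+8 hours 45 minutes → arrive 8:19 PM UTC on Jan 12.
Flight 2 lands earlier by 10 hours 17 minutes.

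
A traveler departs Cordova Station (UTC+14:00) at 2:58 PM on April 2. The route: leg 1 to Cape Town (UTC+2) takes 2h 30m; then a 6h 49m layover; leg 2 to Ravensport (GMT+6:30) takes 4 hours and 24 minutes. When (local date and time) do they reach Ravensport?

Convert departure to UTC: 2:58 PM − 14:00 = 12:58 AM UTC on Apr 2.
Add 2 hours and 30 minutes leg 1 → 3:28 AM UTC.
Add 6 hours and 49 minutes layover in Cape Town → 10:17 AM UTC.
Add 4 hours and 24 minutes leg 2 → 2:41 PM UTC.
Ravensport is UTC+6:30, so local arrival = 2:41 PM + 6:30 = 9:11 PM on Apr 2.

9:11 PM on April 2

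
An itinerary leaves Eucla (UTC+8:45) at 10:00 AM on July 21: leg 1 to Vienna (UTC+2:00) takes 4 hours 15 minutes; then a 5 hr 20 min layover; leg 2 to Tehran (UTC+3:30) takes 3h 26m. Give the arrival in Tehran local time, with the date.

Convert departure to UTC: 10:00 AM − 8:45 = 1:15 AM UTC on Jul 21.
Add 4 hours and 15 minutes leg 1 → 5:30 AM UTC.
Add 5 hours and 20 minutes layover in Vienna → 10:50 AM UTC.
Add 3 hours and 26 minutes leg 2 → 2:16 PM UTC.
Tehran is UTC+3:30, so local arrival = 2:16 PM + 3:30 = 5:46 PM on Jul 21.

5:46 PM on Jul 21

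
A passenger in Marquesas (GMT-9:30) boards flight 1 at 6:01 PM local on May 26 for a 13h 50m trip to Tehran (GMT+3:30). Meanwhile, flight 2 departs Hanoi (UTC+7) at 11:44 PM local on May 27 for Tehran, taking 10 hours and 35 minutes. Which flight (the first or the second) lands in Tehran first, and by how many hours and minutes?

the first, by 9 hours 58 minutes

Flight 1 in UTC: 6:01 PM + 9:30 = 3:31 AM on May 27.
+13 hours 50 minutes → arrive 5:21 PM UTC on May 27.
Flight 2 in UTC: 11:44 PM − 7:00 = 4:44 PM on May 27.
+10 hours 35 minutes → arrive 3:19 AM UTC on May 28.
Flight 1 lands earlier by 9 hours 58 minutes.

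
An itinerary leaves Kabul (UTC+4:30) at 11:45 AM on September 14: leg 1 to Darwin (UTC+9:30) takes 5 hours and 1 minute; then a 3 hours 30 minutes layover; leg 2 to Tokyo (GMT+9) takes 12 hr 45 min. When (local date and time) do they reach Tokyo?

1:31 PM on September 15

Convert departure to UTC: 11:45 AM − 4:30 = 7:15 AM UTC on Sep 14.
Add 5 hours 1 minute leg 1 → 12:16 PM UTC.
Add 3 hours 30 minutes layover in Darwin → 3:46 PM UTC.
Add 12 hours 45 minutes leg 2 → 4:31 AM UTC (Sep 15).
Tokyo is UTC+9:00, so local arrival = 4:31 AM + 9:00 = 1:31 PM on Sep 15.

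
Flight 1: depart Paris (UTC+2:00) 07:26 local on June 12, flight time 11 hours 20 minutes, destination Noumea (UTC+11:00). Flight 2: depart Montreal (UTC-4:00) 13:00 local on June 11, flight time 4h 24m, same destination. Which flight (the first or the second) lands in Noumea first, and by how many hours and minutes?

the second, by 19 hours 22 minutes

Flight 1 in UTC: 07:26 − 2:00 = 05:26 on Jun 12.
+11 hours and 20 minutes → arrive 16:46 UTC on Jun 12.
Flight 2 in UTC: 13:00 + 4:00 = 17:00 on Jun 11.
+4 hours and 24 minutes → arrive 21:24 UTC on Jun 11.
Flight 2 lands earlier by 19 hours 22 minutes.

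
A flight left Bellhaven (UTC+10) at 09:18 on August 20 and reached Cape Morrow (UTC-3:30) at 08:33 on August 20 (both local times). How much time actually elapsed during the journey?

Departure in UTC: 09:18 − 10:00 = 23:18 on Aug 19.
Arrival in UTC: 08:33 + 3:30 = 12:03 on Aug 20.
Elapsed = 12:03 − 23:18 (+1 day) = 12 hours 45 minutes.

12 hours 45 minutes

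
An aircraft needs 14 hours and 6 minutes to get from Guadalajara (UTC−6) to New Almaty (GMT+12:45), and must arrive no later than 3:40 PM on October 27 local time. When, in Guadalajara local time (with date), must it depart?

Target arrival in UTC: 3:40 PM − 12:45 = 2:55 AM on Oct 27.
Subtract 14 hours and 6 minutes → departure 12:49 PM UTC on Oct 26.
Guadalajara is UTC−6:00: 12:49 PM − 6:00 = 6:49 AM on Oct 26.

6:49 AM on Oct 26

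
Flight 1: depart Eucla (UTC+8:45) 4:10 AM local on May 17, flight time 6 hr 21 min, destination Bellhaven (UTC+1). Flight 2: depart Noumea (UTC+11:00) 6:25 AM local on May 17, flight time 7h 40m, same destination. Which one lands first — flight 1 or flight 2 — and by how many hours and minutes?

Flight 1 in UTC: 4:10 AM − 8:45 = 7:25 PM on May 16.
+6 hours and 21 minutes → arrive 1:46 AM UTC on May 17.
Flight 2 in UTC: 6:25 AM − 11:00 = 7:25 PM on May 16.
+7 hours and 40 minutes → arrive 3:05 AM UTC on May 17.
Flight 1 lands earlier by 1 hour 19 minutes.

the first, by 1 hour 19 minutes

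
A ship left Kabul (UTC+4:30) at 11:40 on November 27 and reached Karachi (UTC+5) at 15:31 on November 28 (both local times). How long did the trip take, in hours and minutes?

Karachi is 0:30 ahead of Kabul.
Clock-face elapsed time (ignoring zones) is 27 hours 51 minutes.
Actual elapsed = 27 hours 51 minutes − 0:30 = 27 hours 21 minutes.

27 hours 21 minutes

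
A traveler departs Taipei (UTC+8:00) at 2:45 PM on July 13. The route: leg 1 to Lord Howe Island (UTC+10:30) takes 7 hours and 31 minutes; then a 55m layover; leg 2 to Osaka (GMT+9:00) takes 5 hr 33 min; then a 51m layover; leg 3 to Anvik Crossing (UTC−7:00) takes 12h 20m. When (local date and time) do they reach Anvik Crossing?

2:55 AM on July 14

Convert departure to UTC: 2:45 PM − 8:00 = 6:45 AM UTC on Jul 13.
Add 7 hours 31 minutes leg 1 → 2:16 PM UTC.
Add 55 minutes layover in Lord Howe Island → 3:11 PM UTC.
Add 5 hours 33 minutes leg 2 → 8:44 PM UTC.
Add 51 minutes layover in Osaka → 9:35 PM UTC.
Add 12 hours 20 minutes leg 3 → 9:55 AM UTC (Jul 14).
Anvik Crossing is UTC−7:00, so local arrival = 9:55 AM − 7:00 = 2:55 AM on Jul 14.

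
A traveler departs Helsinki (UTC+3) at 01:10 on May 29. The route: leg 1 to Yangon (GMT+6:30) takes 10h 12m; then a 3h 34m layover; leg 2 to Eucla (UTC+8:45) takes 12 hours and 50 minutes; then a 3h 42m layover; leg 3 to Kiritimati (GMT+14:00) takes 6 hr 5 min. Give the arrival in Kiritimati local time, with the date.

00:33 on May 31

Convert departure to UTC: 01:10 − 3:00 = 22:10 UTC on May 28.
Add 10 hours 12 minutes leg 1 → 08:22 UTC (May 29).
Add 3 hours and 34 minutes layover in Yangon → 11:56 UTC.
Add 12 hours and 50 minutes leg 2 → 00:46 UTC (May 30).
Add 3 hours 42 minutes layover in Eucla → 04:28 UTC.
Add 6 hours and 5 minutes leg 3 → 10:33 UTC.
Kiritimati is UTC+14:00, so local arrival = 10:33 + 14:00 = 00:33 on May 31.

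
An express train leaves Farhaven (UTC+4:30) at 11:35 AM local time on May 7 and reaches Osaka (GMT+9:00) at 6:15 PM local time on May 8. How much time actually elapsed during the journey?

Departure in UTC: 11:35 AM − 4:30 = 7:05 AM on May 7.
Arrival in UTC: 6:15 PM − 9:00 = 9:15 AM on May 8.
Elapsed = 9:15 AM − 7:05 AM (+1 day) = 26 hours 10 minutes.

26 hours 10 minutes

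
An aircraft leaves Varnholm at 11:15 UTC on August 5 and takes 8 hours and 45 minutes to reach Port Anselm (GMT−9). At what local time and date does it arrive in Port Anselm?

Departure is given in UTC: 11:15 on Aug 5.
Add 8 hours 45 minutes → 20:00 UTC.
Port Anselm is UTC−9:00: 20:00 − 9:00 = 11:00 on Aug 5.

11:00 on August 5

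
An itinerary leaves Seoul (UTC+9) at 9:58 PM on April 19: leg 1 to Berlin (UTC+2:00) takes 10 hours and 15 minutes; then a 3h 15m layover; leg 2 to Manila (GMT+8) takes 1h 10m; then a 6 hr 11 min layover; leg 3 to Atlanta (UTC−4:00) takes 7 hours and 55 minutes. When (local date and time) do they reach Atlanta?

1:44 PM on April 20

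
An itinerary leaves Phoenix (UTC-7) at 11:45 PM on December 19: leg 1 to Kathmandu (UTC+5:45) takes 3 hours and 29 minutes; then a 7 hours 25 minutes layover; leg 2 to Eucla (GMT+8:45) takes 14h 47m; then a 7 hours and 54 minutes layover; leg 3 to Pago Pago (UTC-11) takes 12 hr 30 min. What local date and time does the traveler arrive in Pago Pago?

Convert departure to UTC: 11:45 PM + 7:00 = 6:45 AM UTC on Dec 20.
Add 3 hours and 29 minutes leg 1 → 10:14 AM UTC.
Add 7 hours 25 minutes layover in Kathmandu → 5:39 PM UTC.
Add 14 hours 47 minutes leg 2 → 8:26 AM UTC (Dec 21).
Add 7 hours 54 minutes layover in Eucla → 4:20 PM UTC.
Add 12 hours and 30 minutes leg 3 → 4:50 AM UTC (Dec 22).
Pago Pago is UTC−11:00, so local arrival = 4:50 AM − 11:00 = 5:50 PM on Dec 21.

5:50 PM on Dec 21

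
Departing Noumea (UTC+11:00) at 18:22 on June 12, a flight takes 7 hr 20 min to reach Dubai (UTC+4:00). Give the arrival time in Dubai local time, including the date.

18:42 on June 12

Convert departure to UTC: 18:22 − 11:00 = 07:22 UTC on Jun 12.
Add 7 hours 20 minutes travel time → 14:42 UTC.
Dubai is UTC+4:00, so local arrival = 14:42 + 4:00 = 18:42 on Jun 12.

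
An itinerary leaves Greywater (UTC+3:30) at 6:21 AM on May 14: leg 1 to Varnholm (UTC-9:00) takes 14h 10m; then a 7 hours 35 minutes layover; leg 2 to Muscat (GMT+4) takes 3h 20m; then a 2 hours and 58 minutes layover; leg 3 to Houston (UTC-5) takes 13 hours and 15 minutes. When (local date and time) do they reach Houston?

3:09 PM on May 15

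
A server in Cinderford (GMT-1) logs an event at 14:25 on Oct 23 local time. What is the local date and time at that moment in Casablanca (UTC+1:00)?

16:25 on October 23

Casablanca is 2:00 ahead of Cinderford.
Shift by the zone difference: 14:25 + 2:00 = 16:25 on Oct 23 in Casablanca.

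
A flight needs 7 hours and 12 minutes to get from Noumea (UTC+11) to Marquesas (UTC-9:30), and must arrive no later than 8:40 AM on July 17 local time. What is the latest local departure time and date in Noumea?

9:58 PM on Jul 17

Target arrival in UTC: 8:40 AM + 9:30 = 6:10 PM on Jul 17.
Subtract 7 hours 12 minutes → departure 10:58 AM UTC on Jul 17.
Noumea is UTC+11:00: 10:58 AM + 11:00 = 9:58 PM on Jul 17.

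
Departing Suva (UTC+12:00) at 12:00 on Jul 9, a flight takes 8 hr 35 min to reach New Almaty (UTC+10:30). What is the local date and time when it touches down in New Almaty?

New Almaty is 1:30 behind Suva.
After 8 hours and 35 minutes it is 20:35 in Suva.
Shift by the zone difference: 20:35 − 1:30 = 19:05 on Jul 9 in New Almaty.

19:05 on Jul 9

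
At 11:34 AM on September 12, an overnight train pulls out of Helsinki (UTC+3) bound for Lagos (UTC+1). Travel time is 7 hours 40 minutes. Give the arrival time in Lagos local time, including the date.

Convert departure to UTC: 11:34 AM − 3:00 = 8:34 AM UTC on Sep 12.
Add 7 hours 40 minutes travel time → 4:14 PM UTC.
Lagos is UTC+1:00, so local arrival = 4:14 PM + 1:00 = 5:14 PM on Sep 12.

5:14 PM on September 12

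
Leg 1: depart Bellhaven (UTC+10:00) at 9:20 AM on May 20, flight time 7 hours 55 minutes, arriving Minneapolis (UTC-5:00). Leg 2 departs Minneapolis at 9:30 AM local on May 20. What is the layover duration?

7 hours 15 minutes

Convert departure to UTC: 9:20 AM − 10:00 = 11:20 PM UTC on May 19.
Add 7 hours and 55 minutes flight time → 7:15 AM UTC (May 20).
Minneapolis is UTC−5:00, so local arrival = 7:15 AM − 5:00 = 2:15 AM on May 20.
Layover = 9:30 AM − 2:15 AM = 7 hours 15 minutes.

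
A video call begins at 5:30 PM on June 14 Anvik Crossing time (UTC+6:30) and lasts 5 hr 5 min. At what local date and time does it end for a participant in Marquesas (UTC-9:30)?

6:35 AM on Jun 14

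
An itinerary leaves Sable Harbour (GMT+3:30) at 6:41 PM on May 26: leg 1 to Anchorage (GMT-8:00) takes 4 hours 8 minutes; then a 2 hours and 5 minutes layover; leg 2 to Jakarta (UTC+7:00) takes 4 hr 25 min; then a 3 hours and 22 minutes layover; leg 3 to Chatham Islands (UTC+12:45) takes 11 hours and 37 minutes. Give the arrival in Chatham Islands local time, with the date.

5:33 AM on May 28

Convert departure to UTC: 6:41 PM − 3:30 = 3:11 PM UTC on May 26.
Add 4 hours 8 minutes leg 1 → 7:19 PM UTC.
Add 2 hours and 5 minutes layover in Anchorage → 9:24 PM UTC.
Add 4 hours 25 minutes leg 2 → 1:49 AM UTC (May 27).
Add 3 hours and 22 minutes layover in Jakarta → 5:11 AM UTC.
Add 11 hours 37 minutes leg 3 → 4:48 PM UTC.
Chatham Islands is UTC+12:45, so local arrival = 4:48 PM + 12:45 = 5:33 AM on May 28.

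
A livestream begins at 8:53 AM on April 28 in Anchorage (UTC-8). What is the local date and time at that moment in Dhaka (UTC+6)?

10:53 PM on Apr 28

In UTC: 8:53 AM + 8:00 = 4:53 PM on Apr 28.
Dhaka is UTC+6:00: 4:53 PM + 6:00 = 10:53 PM on Apr 28.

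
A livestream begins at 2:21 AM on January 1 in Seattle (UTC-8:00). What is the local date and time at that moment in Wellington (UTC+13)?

In UTC: 2:21 AM + 8:00 = 10:21 AM on Jan 1.
Wellington is UTC+13:00: 10:21 AM + 13:00 = 11:21 PM on Jan 1.

11:21 PM on January 1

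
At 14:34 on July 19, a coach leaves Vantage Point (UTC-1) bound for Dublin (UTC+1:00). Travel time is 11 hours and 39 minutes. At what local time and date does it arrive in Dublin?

Convert departure to UTC: 14:34 + 1:00 = 15:34 UTC on Jul 19.
Add 11 hours 39 minutes travel time → 03:13 UTC (Jul 20).
Dublin is UTC+1:00, so local arrival = 03:13 + 1:00 = 04:13 on Jul 20.

04:13 on July 20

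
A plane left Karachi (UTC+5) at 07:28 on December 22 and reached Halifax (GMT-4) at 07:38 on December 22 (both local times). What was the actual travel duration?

9 hours 10 minutes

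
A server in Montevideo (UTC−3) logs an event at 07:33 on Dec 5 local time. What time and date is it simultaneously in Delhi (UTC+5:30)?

Delhi is 8:30 ahead of Montevideo.
Shift by the zone difference: 07:33 + 8:30 = 16:03 on Dec 5 in Delhi.

16:03 on December 5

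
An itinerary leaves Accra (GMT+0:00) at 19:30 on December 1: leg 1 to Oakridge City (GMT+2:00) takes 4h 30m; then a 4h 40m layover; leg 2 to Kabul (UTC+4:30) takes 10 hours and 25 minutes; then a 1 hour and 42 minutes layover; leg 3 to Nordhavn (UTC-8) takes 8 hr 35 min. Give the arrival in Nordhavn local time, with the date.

Accra is at UTC+0, so departure is already 19:30 UTC on Dec 1.
Add 4 hours 30 minutes leg 1 → 00:00 UTC (Dec 2).
Add 4 hours and 40 minutes layover in Oakridge City → 04:40 UTC.
Add 10 hours and 25 minutes leg 2 → 15:05 UTC.
Add 1 hour and 42 minutes layover in Kabul → 16:47 UTC.
Add 8 hours and 35 minutes leg 3 → 01:22 UTC (Dec 3).
Nordhavn is UTC−8:00, so local arrival = 01:22 − 8:00 = 17:22 on Dec 2.

17:22 on December 2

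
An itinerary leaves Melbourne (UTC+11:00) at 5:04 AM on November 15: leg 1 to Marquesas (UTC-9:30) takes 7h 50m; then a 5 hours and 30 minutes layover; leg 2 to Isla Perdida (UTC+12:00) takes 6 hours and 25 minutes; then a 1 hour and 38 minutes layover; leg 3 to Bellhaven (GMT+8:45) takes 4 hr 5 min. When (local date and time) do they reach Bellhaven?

4:17 AM on Nov 16

Convert departure to UTC: 5:04 AM − 11:00 = 6:04 PM UTC on Nov 14.
Add 7 hours 50 minutes leg 1 → 1:54 AM UTC (Nov 15).
Add 5 hours 30 minutes layover in Marquesas → 7:24 AM UTC.
Add 6 hours 25 minutes leg 2 → 1:49 PM UTC.
Add 1 hour and 38 minutes layover in Isla Perdida → 3:27 PM UTC.
Add 4 hours 5 minutes leg 3 → 7:32 PM UTC.
Bellhaven is UTC+8:45, so local arrival = 7:32 PM + 8:45 = 4:17 AM on Nov 16.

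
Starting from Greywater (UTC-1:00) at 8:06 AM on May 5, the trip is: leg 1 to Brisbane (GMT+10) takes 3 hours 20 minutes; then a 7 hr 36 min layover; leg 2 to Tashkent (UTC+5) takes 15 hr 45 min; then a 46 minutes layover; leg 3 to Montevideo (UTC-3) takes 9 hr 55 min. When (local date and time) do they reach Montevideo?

7:28 PM on May 6

Convert departure to UTC: 8:06 AM + 1:00 = 9:06 AM UTC on May 5.
Add 3 hours 20 minutes leg 1 → 12:26 PM UTC.
Add 7 hours 36 minutes layover in Brisbane → 8:02 PM UTC.
Add 15 hours 45 minutes leg 2 → 11:47 AM UTC (May 6).
Add 46 minutes layover in Tashkent → 12:33 PM UTC.
Add 9 hours 55 minutes leg 3 → 10:28 PM UTC.
Montevideo is UTC−3:00, so local arrival = 10:28 PM − 3:00 = 7:28 PM on May 6.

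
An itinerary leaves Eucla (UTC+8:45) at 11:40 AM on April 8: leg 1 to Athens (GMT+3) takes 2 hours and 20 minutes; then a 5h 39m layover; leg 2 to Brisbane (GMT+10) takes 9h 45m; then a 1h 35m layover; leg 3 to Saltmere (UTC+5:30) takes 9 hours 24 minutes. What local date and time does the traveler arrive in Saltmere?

1:08 PM on April 9

Convert departure to UTC: 11:40 AM − 8:45 = 2:55 AM UTC on Apr 8.
Add 2 hours and 20 minutes leg 1 → 5:15 AM UTC.
Add 5 hours 39 minutes layover in Athens → 10:54 AM UTC.
Add 9 hours 45 minutes leg 2 → 8:39 PM UTC.
Add 1 hour 35 minutes layover in Brisbane → 10:14 PM UTC.
Add 9 hours 24 minutes leg 3 → 7:38 AM UTC (Apr 9).
Saltmere is UTC+5:30, so local arrival = 7:38 AM + 5:30 = 1:08 PM on Apr 9.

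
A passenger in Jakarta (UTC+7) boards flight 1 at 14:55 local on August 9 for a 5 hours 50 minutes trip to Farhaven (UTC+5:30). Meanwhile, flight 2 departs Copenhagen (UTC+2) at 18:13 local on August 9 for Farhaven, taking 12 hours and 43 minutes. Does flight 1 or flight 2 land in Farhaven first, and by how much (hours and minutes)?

the first, by 15 hours 11 minutes

Flight 1 in UTC: 14:55 − 7:00 = 07:55 on Aug 9.
+5 hours and 50 minutes → arrive 13:45 UTC on Aug 9.
Flight 2 in UTC: 18:13 − 2:00 = 16:13 on Aug 9.
+12 hours and 43 minutes → arrive 04:56 UTC on Aug 10.
Flight 1 lands earlier by 15 hours 11 minutes.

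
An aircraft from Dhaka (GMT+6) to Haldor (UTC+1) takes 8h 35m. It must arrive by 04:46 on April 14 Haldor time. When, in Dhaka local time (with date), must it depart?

Target arrival in UTC: 04:46 − 1:00 = 03:46 on Apr 14.
Subtract 8 hours and 35 minutes → departure 19:11 UTC on Apr 13.
Dhaka is UTC+6:00: 19:11 + 6:00 = 01:11 on Apr 14.

01:11 on April 14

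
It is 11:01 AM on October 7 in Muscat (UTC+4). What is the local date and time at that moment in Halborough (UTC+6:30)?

1:31 PM on Oct 7

Halborough is 2:30 ahead of Muscat.
Shift by the zone difference: 11:01 AM + 2:30 = 1:31 PM on Oct 7 in Halborough.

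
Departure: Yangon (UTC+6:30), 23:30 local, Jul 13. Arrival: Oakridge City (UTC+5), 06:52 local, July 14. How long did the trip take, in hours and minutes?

Oakridge City is 1:30 behind Yangon.
Clock-face elapsed time (ignoring zones) is 7 hours 22 minutes.
Actual elapsed = 7 hours 22 minutes + 1:30 = 8 hours 52 minutes.

8 hours 52 minutes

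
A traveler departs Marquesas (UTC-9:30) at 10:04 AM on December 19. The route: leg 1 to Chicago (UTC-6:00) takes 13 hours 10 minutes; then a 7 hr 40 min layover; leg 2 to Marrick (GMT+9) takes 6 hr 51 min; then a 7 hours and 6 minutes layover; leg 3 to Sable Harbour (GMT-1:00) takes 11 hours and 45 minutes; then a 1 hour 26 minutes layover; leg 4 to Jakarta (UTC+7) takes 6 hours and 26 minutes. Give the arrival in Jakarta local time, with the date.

Convert departure to UTC: 10:04 AM + 9:30 = 7:34 PM UTC on Dec 19.
Add 13 hours 10 minutes leg 1 → 8:44 AM UTC (Dec 20).
Add 7 hours and 40 minutes layover in Chicago → 4:24 PM UTC.
Add 6 hours 51 minutes leg 2 → 11:15 PM UTC.
Add 7 hours and 6 minutes layover in Marrick → 6:21 AM UTC (Dec 21).
Add 11 hours 45 minutes leg 3 → 6:06 PM UTC.
Add 1 hour and 26 minutes layover in Sable Harbour → 7:32 PM UTC.
Add 6 hours 26 minutes leg 4 → 1:58 AM UTC (Dec 22).
Jakarta is UTC+7:00, so local arrival = 1:58 AM + 7:00 = 8:58 AM on Dec 22.

8:58 AM on December 22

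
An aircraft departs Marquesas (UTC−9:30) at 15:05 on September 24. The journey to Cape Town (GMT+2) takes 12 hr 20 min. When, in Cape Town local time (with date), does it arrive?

Cape Town is 11:30 ahead of Marquesas.
After 12 hours and 20 minutes it is 03:25 (Sep 25) in Marquesas.
Shift by the zone difference: 03:25 + 11:30 = 14:55 on Sep 25 in Cape Town.

14:55 on September 25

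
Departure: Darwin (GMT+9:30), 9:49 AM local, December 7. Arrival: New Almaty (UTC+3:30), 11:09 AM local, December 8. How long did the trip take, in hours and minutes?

31 hours 20 minutes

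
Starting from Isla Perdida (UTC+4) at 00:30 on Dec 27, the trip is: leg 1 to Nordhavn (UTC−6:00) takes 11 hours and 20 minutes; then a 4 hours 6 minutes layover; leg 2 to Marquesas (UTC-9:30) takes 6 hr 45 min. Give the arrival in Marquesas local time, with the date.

09:11 on December 27

Convert departure to UTC: 00:30 − 4:00 = 20:30 UTC on Dec 26.
Add 11 hours 20 minutes leg 1 → 07:50 UTC (Dec 27).
Add 4 hours 6 minutes layover in Nordhavn → 11:56 UTC.
Add 6 hours and 45 minutes leg 2 → 18:41 UTC.
Marquesas is UTC−9:30, so local arrival = 18:41 − 9:30 = 09:11 on Dec 27.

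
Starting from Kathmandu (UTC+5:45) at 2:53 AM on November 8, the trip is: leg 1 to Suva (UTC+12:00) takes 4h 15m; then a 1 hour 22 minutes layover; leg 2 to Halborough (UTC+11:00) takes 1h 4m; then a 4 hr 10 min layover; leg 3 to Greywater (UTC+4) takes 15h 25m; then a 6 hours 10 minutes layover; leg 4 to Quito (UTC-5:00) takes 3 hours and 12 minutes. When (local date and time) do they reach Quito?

3:46 AM on November 9

Convert departure to UTC: 2:53 AM − 5:45 = 9:08 PM UTC on Nov 7.
Add 4 hours and 15 minutes leg 1 → 1:23 AM UTC (Nov 8).
Add 1 hour 22 minutes layover in Suva → 2:45 AM UTC.
Add 1 hour and 4 minutes leg 2 → 3:49 AM UTC.
Add 4 hours 10 minutes layover in Halborough → 7:59 AM UTC.
Add 15 hours and 25 minutes leg 3 → 11:24 PM UTC.
Add 6 hours and 10 minutes layover in Greywater → 5:34 AM UTC (Nov 9).
Add 3 hours 12 minutes leg 4 → 8:46 AM UTC.
Quito is UTC−5:00, so local arrival = 8:46 AM − 5:00 = 3:46 AM on Nov 9.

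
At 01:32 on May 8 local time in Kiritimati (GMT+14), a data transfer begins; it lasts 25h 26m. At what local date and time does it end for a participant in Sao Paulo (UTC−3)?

09:58 on May 8

Sao Paulo is 17:00 behind Kiritimati.
After 25 hours 26 minutes it is 02:58 (May 9) in Kiritimati.
Shift by the zone difference: 02:58 − 17:00 = 09:58 on May 8 in Sao Paulo.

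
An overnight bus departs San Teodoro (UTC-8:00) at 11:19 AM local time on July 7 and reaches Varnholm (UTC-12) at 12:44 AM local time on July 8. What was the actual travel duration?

Varnholm is 4:00 behind San Teodoro.
Clock-face elapsed time (ignoring zones) is 13 hours 25 minutes.
Actual elapsed = 13 hours 25 minutes + 4:00 = 17 hours 25 minutes.

17 hours 25 minutes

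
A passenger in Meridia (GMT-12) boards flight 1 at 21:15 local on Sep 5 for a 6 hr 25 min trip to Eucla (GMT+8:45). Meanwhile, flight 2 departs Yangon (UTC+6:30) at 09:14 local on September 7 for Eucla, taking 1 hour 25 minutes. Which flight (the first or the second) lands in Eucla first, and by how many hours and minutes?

the first, by 12 hours 29 minutes

Flight 1 in UTC: 21:15 + 12:00 = 09:15 on Sep 6.
+6 hours and 25 minutes → arrive 15:40 UTC on Sep 6.
Flight 2 in UTC: 09:14 − 6:30 = 02:44 on Sep 7.
+1 hour and 25 minutes → arrive 04:09 UTC on Sep 7.
Flight 1 lands earlier by 12 hours 29 minutes.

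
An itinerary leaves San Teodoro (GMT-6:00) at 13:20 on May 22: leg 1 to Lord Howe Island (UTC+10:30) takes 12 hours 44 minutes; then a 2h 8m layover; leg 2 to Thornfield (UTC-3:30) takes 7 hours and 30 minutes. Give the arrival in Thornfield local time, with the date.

14:12 on May 23

Convert departure to UTC: 13:20 + 6:00 = 19:20 UTC on May 22.
Add 12 hours 44 minutes leg 1 → 08:04 UTC (May 23).
Add 2 hours 8 minutes layover in Lord Howe Island → 10:12 UTC.
Add 7 hours 30 minutes leg 2 → 17:42 UTC.
Thornfield is UTC−3:30, so local arrival = 17:42 − 3:30 = 14:12 on May 23.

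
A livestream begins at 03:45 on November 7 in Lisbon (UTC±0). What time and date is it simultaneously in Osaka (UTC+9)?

Osaka is 9:00 ahead of Lisbon.
Shift by the zone difference: 03:45 + 9:00 = 12:45 on Nov 7 in Osaka.

12:45 on Nov 7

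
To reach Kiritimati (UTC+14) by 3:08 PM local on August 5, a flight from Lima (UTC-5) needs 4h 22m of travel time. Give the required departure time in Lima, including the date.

3:46 PM on Aug 4

Target arrival in UTC: 3:08 PM − 14:00 = 1:08 AM on Aug 5.
Subtract 4 hours and 22 minutes → departure 8:46 PM UTC on Aug 4.
Lima is UTC−5:00: 8:46 PM − 5:00 = 3:46 PM on Aug 4.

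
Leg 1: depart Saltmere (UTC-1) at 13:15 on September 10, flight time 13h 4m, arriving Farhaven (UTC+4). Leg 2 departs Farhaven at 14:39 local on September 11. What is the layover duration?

Convert departure to UTC: 13:15 + 1:00 = 14:15 UTC on Sep 10.
Add 13 hours 4 minutes flight time → 03:19 UTC (Sep 11).
Farhaven is UTC+4:00, so local arrival = 03:19 + 4:00 = 07:19 on Sep 11.
Layover = 14:39 − 07:19 = 7 hours 20 minutes.

7 hours 20 minutes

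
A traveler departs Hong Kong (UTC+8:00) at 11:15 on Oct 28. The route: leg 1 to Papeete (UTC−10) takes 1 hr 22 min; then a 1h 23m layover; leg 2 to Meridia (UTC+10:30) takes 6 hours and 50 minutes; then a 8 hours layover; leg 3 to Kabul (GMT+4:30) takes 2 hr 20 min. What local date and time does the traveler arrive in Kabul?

03:40 on October 29

Convert departure to UTC: 11:15 − 8:00 = 03:15 UTC on Oct 28.
Add 1 hour 22 minutes leg 1 → 04:37 UTC.
Add 1 hour 23 minutes layover in Papeete → 06:00 UTC.
Add 6 hours 50 minutes leg 2 → 12:50 UTC.
Add 8 hours layover in Meridia → 20:50 UTC.
Add 2 hours and 20 minutes leg 3 → 23:10 UTC.
Kabul is UTC+4:30, so local arrival = 23:10 + 4:30 = 03:40 on Oct 29.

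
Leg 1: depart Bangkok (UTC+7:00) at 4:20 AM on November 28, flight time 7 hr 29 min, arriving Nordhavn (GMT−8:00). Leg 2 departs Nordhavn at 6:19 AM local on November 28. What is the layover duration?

9 hours 30 minutes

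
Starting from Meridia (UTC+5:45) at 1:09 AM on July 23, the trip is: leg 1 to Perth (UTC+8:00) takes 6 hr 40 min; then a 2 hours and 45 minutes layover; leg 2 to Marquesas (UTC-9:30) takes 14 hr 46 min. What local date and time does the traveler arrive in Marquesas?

Convert departure to UTC: 1:09 AM − 5:45 = 7:24 PM UTC on Jul 22.
Add 6 hours and 40 minutes leg 1 → 2:04 AM UTC (Jul 23).
Add 2 hours 45 minutes layover in Perth → 4:49 AM UTC.
Add 14 hours 46 minutes leg 2 → 7:35 PM UTC.
Marquesas is UTC−9:30, so local arrival = 7:35 PM − 9:30 = 10:05 AM on Jul 23.

10:05 AM on July 23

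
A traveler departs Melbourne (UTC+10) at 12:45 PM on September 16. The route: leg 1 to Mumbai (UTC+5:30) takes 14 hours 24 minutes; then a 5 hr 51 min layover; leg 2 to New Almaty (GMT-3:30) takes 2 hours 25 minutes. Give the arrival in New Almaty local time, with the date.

9:55 PM on September 16

Convert departure to UTC: 12:45 PM − 10:00 = 2:45 AM UTC on Sep 16.
Add 14 hours and 24 minutes leg 1 → 5:09 PM UTC.
Add 5 hours 51 minutes layover in Mumbai → 11:00 PM UTC.
Add 2 hours and 25 minutes leg 2 → 1:25 AM UTC (Sep 17).
New Almaty is UTC−3:30, so local arrival = 1:25 AM − 3:30 = 9:55 PM on Sep 16.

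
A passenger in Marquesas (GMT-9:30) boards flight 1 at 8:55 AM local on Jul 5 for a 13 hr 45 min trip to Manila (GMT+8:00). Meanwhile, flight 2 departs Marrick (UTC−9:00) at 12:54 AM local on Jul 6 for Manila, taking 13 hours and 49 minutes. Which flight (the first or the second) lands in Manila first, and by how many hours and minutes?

the first, by 15 hours 33 minutes

Flight 1 in UTC: 8:55 AM + 9:30 = 6:25 PM on Jul 5.
+13 hours and 45 minutes → arrive 8:10 AM UTC on Jul 6.
Flight 2 in UTC: 12:54 AM + 9:00 = 9:54 AM on Jul 6.
+13 hours and 49 minutes → arrive 11:43 PM UTC on Jul 6.
Flight 1 lands earlier by 15 hours 33 minutes.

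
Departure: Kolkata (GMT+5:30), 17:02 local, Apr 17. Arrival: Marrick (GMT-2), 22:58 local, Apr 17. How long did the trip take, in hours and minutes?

13 hours 26 minutes

Marrick is 7:30 behind Kolkata.
Clock-face elapsed time (ignoring zones) is 5 hours 56 minutes.
Actual elapsed = 5 hours 56 minutes + 7:30 = 13 hours 26 minutes.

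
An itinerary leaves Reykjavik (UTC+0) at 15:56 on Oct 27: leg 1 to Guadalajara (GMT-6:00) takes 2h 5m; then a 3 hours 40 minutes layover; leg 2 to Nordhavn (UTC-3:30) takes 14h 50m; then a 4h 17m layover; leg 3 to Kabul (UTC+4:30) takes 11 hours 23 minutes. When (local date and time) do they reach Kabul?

08:41 on October 29

Reykjavik is at UTC+0, so departure is already 15:56 UTC on Oct 27.
Add 2 hours 5 minutes leg 1 → 18:01 UTC.
Add 3 hours and 40 minutes layover in Guadalajara → 21:41 UTC.
Add 14 hours 50 minutes leg 2 → 12:31 UTC (Oct 28).
Add 4 hours and 17 minutes layover in Nordhavn → 16:48 UTC.
Add 11 hours and 23 minutes leg 3 → 04:11 UTC (Oct 29).
Kabul is UTC+4:30, so local arrival = 04:11 + 4:30 = 08:41 on Oct 29.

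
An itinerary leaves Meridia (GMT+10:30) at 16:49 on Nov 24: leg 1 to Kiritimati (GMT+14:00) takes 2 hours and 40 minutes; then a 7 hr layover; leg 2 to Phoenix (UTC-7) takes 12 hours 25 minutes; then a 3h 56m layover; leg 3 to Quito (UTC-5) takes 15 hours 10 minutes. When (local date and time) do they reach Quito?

18:30 on November 25

Convert departure to UTC: 16:49 − 10:30 = 06:19 UTC on Nov 24.
Add 2 hours and 40 minutes leg 1 → 08:59 UTC.
Add 7 hours layover in Kiritimati → 15:59 UTC.
Add 12 hours 25 minutes leg 2 → 04:24 UTC (Nov 25).
Add 3 hours and 56 minutes layover in Phoenix → 08:20 UTC.
Add 15 hours 10 minutes leg 3 → 23:30 UTC.
Quito is UTC−5:00, so local arrival = 23:30 − 5:00 = 18:30 on Nov 25.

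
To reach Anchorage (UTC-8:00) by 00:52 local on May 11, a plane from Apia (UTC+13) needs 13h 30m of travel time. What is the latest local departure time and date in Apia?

Target arrival in UTC: 00:52 + 8:00 = 08:52 on May 11.
Subtract 13 hours 30 minutes → departure 19:22 UTC on May 10.
Apia is UTC+13:00: 19:22 + 13:00 = 08:22 on May 11.

08:22 on May 11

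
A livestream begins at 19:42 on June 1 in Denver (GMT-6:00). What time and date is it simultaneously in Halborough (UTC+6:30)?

08:12 on June 2

Halborough is 12:30 ahead of Denver.
Shift by the zone difference: 19:42 + 12:30 = 08:12 on Jun 2 in Halborough.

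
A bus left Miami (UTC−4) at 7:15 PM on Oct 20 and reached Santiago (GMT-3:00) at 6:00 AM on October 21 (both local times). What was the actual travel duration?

9 hours 45 minutes

Santiago is 1:00 ahead of Miami.
Clock-face elapsed time (ignoring zones) is 10 hours 45 minutes.
Actual elapsed = 10 hours 45 minutes − 1:00 = 9 hours 45 minutes.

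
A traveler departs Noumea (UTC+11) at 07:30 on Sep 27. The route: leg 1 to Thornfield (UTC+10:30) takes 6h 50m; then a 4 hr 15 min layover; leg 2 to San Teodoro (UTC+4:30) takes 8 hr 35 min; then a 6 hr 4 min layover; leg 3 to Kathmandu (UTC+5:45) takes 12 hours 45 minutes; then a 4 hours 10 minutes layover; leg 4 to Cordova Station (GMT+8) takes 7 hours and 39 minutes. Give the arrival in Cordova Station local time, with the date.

06:48 on September 29

Convert departure to UTC: 07:30 − 11:00 = 20:30 UTC on Sep 26.
Add 6 hours 50 minutes leg 1 → 03:20 UTC (Sep 27).
Add 4 hours 15 minutes layover in Thornfield → 07:35 UTC.
Add 8 hours 35 minutes leg 2 → 16:10 UTC.
Add 6 hours and 4 minutes layover in San Teodoro → 22:14 UTC.
Add 12 hours and 45 minutes leg 3 → 10:59 UTC (Sep 28).
Add 4 hours 10 minutes layover in Kathmandu → 15:09 UTC.
Add 7 hours and 39 minutes leg 4 → 22:48 UTC.
Cordova Station is UTC+8:00, so local arrival = 22:48 + 8:00 = 06:48 on Sep 29.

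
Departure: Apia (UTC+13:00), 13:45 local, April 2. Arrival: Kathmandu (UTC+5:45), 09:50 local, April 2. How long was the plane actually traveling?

3 hours 20 minutes

Kathmandu is 7:15 behind Apia.
Clock-face elapsed time (ignoring zones) is −3 hours 55 minutes.
Actual elapsed = −3 hours 55 minutes + 7:15 = 3 hours 20 minutes.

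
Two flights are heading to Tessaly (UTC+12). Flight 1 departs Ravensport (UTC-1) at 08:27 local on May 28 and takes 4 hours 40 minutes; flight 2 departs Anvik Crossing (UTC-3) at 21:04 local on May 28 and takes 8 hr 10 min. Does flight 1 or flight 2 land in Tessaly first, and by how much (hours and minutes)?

Flight 1 in UTC: 08:27 + 1:00 = 09:27 on May 28.
+4 hours 40 minutes → arrive 14:07 UTC on May 28.
Flight 2 in UTC: 21:04 + 3:00 = 00:04 on May 29.
+8 hours and 10 minutes → arrive 08:14 UTC on May 29.
Flight 1 lands earlier by 18 hours 7 minutes.

the first, by 18 hours 7 minutes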